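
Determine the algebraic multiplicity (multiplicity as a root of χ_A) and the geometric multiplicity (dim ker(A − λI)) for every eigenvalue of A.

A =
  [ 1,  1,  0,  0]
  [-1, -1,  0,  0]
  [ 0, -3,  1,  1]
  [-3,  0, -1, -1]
λ = 0: alg = 4, geom = 2

Step 1 — factor the characteristic polynomial to read off the algebraic multiplicities:
  χ_A(x) = x^4

Step 2 — compute geometric multiplicities via the rank-nullity identity g(λ) = n − rank(A − λI):
  rank(A − (0)·I) = 2, so dim ker(A − (0)·I) = n − 2 = 2

Summary:
  λ = 0: algebraic multiplicity = 4, geometric multiplicity = 2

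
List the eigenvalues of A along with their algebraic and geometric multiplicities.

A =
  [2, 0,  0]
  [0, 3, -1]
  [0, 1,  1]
λ = 2: alg = 3, geom = 2

Step 1 — factor the characteristic polynomial to read off the algebraic multiplicities:
  χ_A(x) = (x - 2)^3

Step 2 — compute geometric multiplicities via the rank-nullity identity g(λ) = n − rank(A − λI):
  rank(A − (2)·I) = 1, so dim ker(A − (2)·I) = n − 1 = 2

Summary:
  λ = 2: algebraic multiplicity = 3, geometric multiplicity = 2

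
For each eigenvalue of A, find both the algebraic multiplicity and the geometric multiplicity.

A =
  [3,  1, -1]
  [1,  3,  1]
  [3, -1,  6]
λ = 4: alg = 3, geom = 1

Step 1 — factor the characteristic polynomial to read off the algebraic multiplicities:
  χ_A(x) = (x - 4)^3

Step 2 — compute geometric multiplicities via the rank-nullity identity g(λ) = n − rank(A − λI):
  rank(A − (4)·I) = 2, so dim ker(A − (4)·I) = n − 2 = 1

Summary:
  λ = 4: algebraic multiplicity = 3, geometric multiplicity = 1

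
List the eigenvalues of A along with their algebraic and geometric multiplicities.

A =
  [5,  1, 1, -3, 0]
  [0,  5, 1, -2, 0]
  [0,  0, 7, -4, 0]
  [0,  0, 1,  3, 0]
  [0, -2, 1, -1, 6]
λ = 5: alg = 4, geom = 2; λ = 6: alg = 1, geom = 1

Step 1 — factor the characteristic polynomial to read off the algebraic multiplicities:
  χ_A(x) = (x - 6)*(x - 5)^4

Step 2 — compute geometric multiplicities via the rank-nullity identity g(λ) = n − rank(A − λI):
  rank(A − (5)·I) = 3, so dim ker(A − (5)·I) = n − 3 = 2
  rank(A − (6)·I) = 4, so dim ker(A − (6)·I) = n − 4 = 1

Summary:
  λ = 5: algebraic multiplicity = 4, geometric multiplicity = 2
  λ = 6: algebraic multiplicity = 1, geometric multiplicity = 1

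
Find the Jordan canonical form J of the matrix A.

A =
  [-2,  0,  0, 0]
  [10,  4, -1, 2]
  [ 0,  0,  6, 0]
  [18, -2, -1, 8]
J_1(-2) ⊕ J_2(6) ⊕ J_1(6)

The characteristic polynomial is
  det(x·I − A) = x^4 - 16*x^3 + 72*x^2 - 432 = (x - 6)^3*(x + 2)

Eigenvalues and multiplicities (the geometric multiplicity of λ is n − rank(A − λI), which equals the number of Jordan blocks for λ):
  λ = -2: algebraic multiplicity = 1, geometric multiplicity = 1
  λ = 6: algebraic multiplicity = 3, geometric multiplicity = 2

Determining the block sizes for each eigenvalue:
  λ = -2: one block (gm = 1), so the single block has size am = 1 → block sizes [1]
  λ = 6: 2 blocks summing to 3 forces exactly one block of size 2 and the rest size 1 → block sizes [2, 1]

Assembling the blocks gives a Jordan form
J =
  [-2, 0, 0, 0]
  [ 0, 6, 1, 0]
  [ 0, 0, 6, 0]
  [ 0, 0, 0, 6]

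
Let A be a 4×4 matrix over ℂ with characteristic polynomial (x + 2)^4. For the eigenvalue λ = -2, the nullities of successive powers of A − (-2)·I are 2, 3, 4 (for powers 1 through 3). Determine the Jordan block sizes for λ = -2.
Block sizes for λ = -2: [3, 1]

From the dimensions of kernels of powers, the number of Jordan blocks of size at least j is d_j − d_{j−1} where d_j = dim ker(N^j) (with d_0 = 0). Computing the differences gives [2, 1, 1].
The number of blocks of size exactly k is (#blocks of size ≥ k) − (#blocks of size ≥ k + 1), so the partition is: 1 block(s) of size 1, 1 block(s) of size 3.
In nonincreasing order the block sizes are [3, 1].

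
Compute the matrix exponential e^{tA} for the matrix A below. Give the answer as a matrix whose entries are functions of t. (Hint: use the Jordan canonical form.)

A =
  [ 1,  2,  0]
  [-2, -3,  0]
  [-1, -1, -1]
e^{tA} =
  [2*t*exp(-t) + exp(-t), 2*t*exp(-t), 0]
  [-2*t*exp(-t), -2*t*exp(-t) + exp(-t), 0]
  [-t*exp(-t), -t*exp(-t), exp(-t)]

Strategy: write A = P · J · P⁻¹ where J is a Jordan canonical form, so e^{tA} = P · e^{tJ} · P⁻¹, and e^{tJ} can be computed block-by-block.

A has Jordan form
J =
  [-1,  1,  0]
  [ 0, -1,  0]
  [ 0,  0, -1]
(up to reordering of blocks).

Per-block formulas:
  For a 1×1 block at λ = -1: exp(t · [-1]) = [e^(-1t)].
  For a 2×2 Jordan block J_2(-1): exp(t · J_2(-1)) = e^(-1t)·(I + t·N), where N is the 2×2 nilpotent shift.

After assembling e^{tJ} and conjugating by P, we get:

e^{tA} =
  [2*t*exp(-t) + exp(-t), 2*t*exp(-t), 0]
  [-2*t*exp(-t), -2*t*exp(-t) + exp(-t), 0]
  [-t*exp(-t), -t*exp(-t), exp(-t)]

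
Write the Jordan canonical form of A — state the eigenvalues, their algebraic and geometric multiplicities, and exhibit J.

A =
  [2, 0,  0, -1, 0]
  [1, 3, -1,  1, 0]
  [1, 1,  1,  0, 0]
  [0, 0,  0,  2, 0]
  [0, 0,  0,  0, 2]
J_2(2) ⊕ J_2(2) ⊕ J_1(2)

The characteristic polynomial is
  det(x·I − A) = x^5 - 10*x^4 + 40*x^3 - 80*x^2 + 80*x - 32 = (x - 2)^5

Eigenvalues and multiplicities (the geometric multiplicity of λ is n − rank(A − λI), which equals the number of Jordan blocks for λ):
  λ = 2: algebraic multiplicity = 5, geometric multiplicity = 3

Determining the block sizes for each eigenvalue:
  λ = 2: with am = 5 and gm = 3, the partition is not yet determined (e.g. several partitions of 5 into 3 parts exist). Let N = A − (2)·I. Computing rank(N^1) = 2, rank(N^2) = 0; the number of blocks of size ≥ j is rank(N^{j−1}) − rank(N^j), giving [3, 2]. So we have 2 block(s) of size 2, 1 block(s) of size 1 → block sizes [2, 2, 1]

Assembling the blocks gives a Jordan form
J =
  [2, 1, 0, 0, 0]
  [0, 2, 0, 0, 0]
  [0, 0, 2, 1, 0]
  [0, 0, 0, 2, 0]
  [0, 0, 0, 0, 2]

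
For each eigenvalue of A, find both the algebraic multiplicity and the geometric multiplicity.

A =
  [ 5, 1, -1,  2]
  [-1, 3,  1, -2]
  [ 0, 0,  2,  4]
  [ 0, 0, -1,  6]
λ = 4: alg = 4, geom = 2

Step 1 — factor the characteristic polynomial to read off the algebraic multiplicities:
  χ_A(x) = (x - 4)^4

Step 2 — compute geometric multiplicities via the rank-nullity identity g(λ) = n − rank(A − λI):
  rank(A − (4)·I) = 2, so dim ker(A − (4)·I) = n − 2 = 2

Summary:
  λ = 4: algebraic multiplicity = 4, geometric multiplicity = 2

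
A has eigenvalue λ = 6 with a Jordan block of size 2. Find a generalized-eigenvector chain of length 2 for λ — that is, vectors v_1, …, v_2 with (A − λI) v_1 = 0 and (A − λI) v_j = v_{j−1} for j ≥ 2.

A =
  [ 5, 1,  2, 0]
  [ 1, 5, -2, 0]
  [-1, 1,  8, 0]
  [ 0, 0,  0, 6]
A Jordan chain for λ = 6 of length 2:
v_1 = (-1, 1, -1, 0)ᵀ
v_2 = (1, 0, 0, 0)ᵀ

Let N = A − (6)·I. We want v_2 with N^2 v_2 = 0 but N^1 v_2 ≠ 0; then v_{j-1} := N · v_j for j = 2, …, 2.

Pick v_2 = (1, 0, 0, 0)ᵀ.
Then v_1 = N · v_2 = (-1, 1, -1, 0)ᵀ.

Sanity check: (A − (6)·I) v_1 = (0, 0, 0, 0)ᵀ = 0. ✓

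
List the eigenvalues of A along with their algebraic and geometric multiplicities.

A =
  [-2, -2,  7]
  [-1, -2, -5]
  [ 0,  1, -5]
λ = -3: alg = 3, geom = 1

Step 1 — factor the characteristic polynomial to read off the algebraic multiplicities:
  χ_A(x) = (x + 3)^3

Step 2 — compute geometric multiplicities via the rank-nullity identity g(λ) = n − rank(A − λI):
  rank(A − (-3)·I) = 2, so dim ker(A − (-3)·I) = n − 2 = 1

Summary:
  λ = -3: algebraic multiplicity = 3, geometric multiplicity = 1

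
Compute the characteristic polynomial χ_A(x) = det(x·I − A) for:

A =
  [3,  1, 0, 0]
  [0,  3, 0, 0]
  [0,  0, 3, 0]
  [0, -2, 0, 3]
x^4 - 12*x^3 + 54*x^2 - 108*x + 81

Expanding det(x·I − A) (e.g. by cofactor expansion or by noting that A is similar to its Jordan form J, which has the same characteristic polynomial as A) gives
  χ_A(x) = x^4 - 12*x^3 + 54*x^2 - 108*x + 81
which factors as (x - 3)^4. The eigenvalues (with algebraic multiplicities) are λ = 3 with multiplicity 4.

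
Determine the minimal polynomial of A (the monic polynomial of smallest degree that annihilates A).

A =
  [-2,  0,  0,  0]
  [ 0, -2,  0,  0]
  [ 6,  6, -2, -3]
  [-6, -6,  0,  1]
x^2 + x - 2

The characteristic polynomial is χ_A(x) = (x - 1)*(x + 2)^3, so the eigenvalues are known. The minimal polynomial is
  m_A(x) = Π_λ (x − λ)^{k_λ}
where k_λ is the size of the *largest* Jordan block for λ (equivalently, the smallest k with (A − λI)^k v = 0 for every generalised eigenvector v of λ).

  λ = -2: largest Jordan block has size 1, contributing (x + 2)
  λ = 1: largest Jordan block has size 1, contributing (x − 1)

So m_A(x) = (x - 1)*(x + 2) = x^2 + x - 2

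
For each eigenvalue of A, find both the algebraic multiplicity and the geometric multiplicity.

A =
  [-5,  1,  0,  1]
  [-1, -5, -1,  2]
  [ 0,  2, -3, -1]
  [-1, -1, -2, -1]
λ = -4: alg = 3, geom = 1; λ = -2: alg = 1, geom = 1

Step 1 — factor the characteristic polynomial to read off the algebraic multiplicities:
  χ_A(x) = (x + 2)*(x + 4)^3

Step 2 — compute geometric multiplicities via the rank-nullity identity g(λ) = n − rank(A − λI):
  rank(A − (-4)·I) = 3, so dim ker(A − (-4)·I) = n − 3 = 1
  rank(A − (-2)·I) = 3, so dim ker(A − (-2)·I) = n − 3 = 1

Summary:
  λ = -4: algebraic multiplicity = 3, geometric multiplicity = 1
  λ = -2: algebraic multiplicity = 1, geometric multiplicity = 1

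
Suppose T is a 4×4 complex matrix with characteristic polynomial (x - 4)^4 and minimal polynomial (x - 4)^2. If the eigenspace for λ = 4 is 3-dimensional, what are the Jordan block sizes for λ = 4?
Block sizes for λ = 4: [2, 1, 1]

Step 1 — from the characteristic polynomial, algebraic multiplicity of λ = 4 is 4. From dim ker(T − (4)·I) = 3, there are exactly 3 Jordan blocks for λ = 4.
Step 2 — from the minimal polynomial, the factor (x − 4)^2 tells us the largest block for λ = 4 has size 2.
Step 3 — with total size 4, 3 blocks, and largest block 2, the block sizes (in nonincreasing order) are [2, 1, 1].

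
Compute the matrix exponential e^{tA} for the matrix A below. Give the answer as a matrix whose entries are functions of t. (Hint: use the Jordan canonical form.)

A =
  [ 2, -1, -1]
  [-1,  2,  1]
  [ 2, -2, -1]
e^{tA} =
  [t*exp(t) + exp(t), -t*exp(t), -t*exp(t)]
  [-t*exp(t), t*exp(t) + exp(t), t*exp(t)]
  [2*t*exp(t), -2*t*exp(t), -2*t*exp(t) + exp(t)]

Strategy: write A = P · J · P⁻¹ where J is a Jordan canonical form, so e^{tA} = P · e^{tJ} · P⁻¹, and e^{tJ} can be computed block-by-block.

A has Jordan form
J =
  [1, 1, 0]
  [0, 1, 0]
  [0, 0, 1]
(up to reordering of blocks).

Per-block formulas:
  For a 1×1 block at λ = 1: exp(t · [1]) = [e^(1t)].
  For a 2×2 Jordan block J_2(1): exp(t · J_2(1)) = e^(1t)·(I + t·N), where N is the 2×2 nilpotent shift.

After assembling e^{tJ} and conjugating by P, we get:

e^{tA} =
  [t*exp(t) + exp(t), -t*exp(t), -t*exp(t)]
  [-t*exp(t), t*exp(t) + exp(t), t*exp(t)]
  [2*t*exp(t), -2*t*exp(t), -2*t*exp(t) + exp(t)]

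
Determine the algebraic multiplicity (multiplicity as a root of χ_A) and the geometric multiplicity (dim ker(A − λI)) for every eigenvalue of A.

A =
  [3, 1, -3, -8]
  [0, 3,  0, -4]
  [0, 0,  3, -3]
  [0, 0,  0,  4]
λ = 3: alg = 3, geom = 2; λ = 4: alg = 1, geom = 1

Step 1 — factor the characteristic polynomial to read off the algebraic multiplicities:
  χ_A(x) = (x - 4)*(x - 3)^3

Step 2 — compute geometric multiplicities via the rank-nullity identity g(λ) = n − rank(A − λI):
  rank(A − (3)·I) = 2, so dim ker(A − (3)·I) = n − 2 = 2
  rank(A − (4)·I) = 3, so dim ker(A − (4)·I) = n − 3 = 1

Summary:
  λ = 3: algebraic multiplicity = 3, geometric multiplicity = 2
  λ = 4: algebraic multiplicity = 1, geometric multiplicity = 1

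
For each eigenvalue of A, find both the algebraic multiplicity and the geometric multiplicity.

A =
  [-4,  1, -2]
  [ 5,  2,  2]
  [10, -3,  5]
λ = 1: alg = 3, geom = 1

Step 1 — factor the characteristic polynomial to read off the algebraic multiplicities:
  χ_A(x) = (x - 1)^3

Step 2 — compute geometric multiplicities via the rank-nullity identity g(λ) = n − rank(A − λI):
  rank(A − (1)·I) = 2, so dim ker(A − (1)·I) = n − 2 = 1

Summary:
  λ = 1: algebraic multiplicity = 3, geometric multiplicity = 1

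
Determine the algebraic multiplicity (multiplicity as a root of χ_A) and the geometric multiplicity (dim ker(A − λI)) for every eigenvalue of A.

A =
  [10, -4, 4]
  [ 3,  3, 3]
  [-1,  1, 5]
λ = 6: alg = 3, geom = 2

Step 1 — factor the characteristic polynomial to read off the algebraic multiplicities:
  χ_A(x) = (x - 6)^3

Step 2 — compute geometric multiplicities via the rank-nullity identity g(λ) = n − rank(A − λI):
  rank(A − (6)·I) = 1, so dim ker(A − (6)·I) = n − 1 = 2

Summary:
  λ = 6: algebraic multiplicity = 3, geometric multiplicity = 2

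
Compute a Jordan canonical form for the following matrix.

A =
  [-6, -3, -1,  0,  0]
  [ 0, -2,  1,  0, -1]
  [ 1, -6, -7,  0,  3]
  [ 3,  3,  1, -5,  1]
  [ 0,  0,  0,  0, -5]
J_3(-5) ⊕ J_2(-5)

The characteristic polynomial is
  det(x·I − A) = x^5 + 25*x^4 + 250*x^3 + 1250*x^2 + 3125*x + 3125 = (x + 5)^5

Eigenvalues and multiplicities (the geometric multiplicity of λ is n − rank(A − λI), which equals the number of Jordan blocks for λ):
  λ = -5: algebraic multiplicity = 5, geometric multiplicity = 2

Determining the block sizes for each eigenvalue:
  λ = -5: with am = 5 and gm = 2, the partition is not yet determined (e.g. several partitions of 5 into 2 parts exist). Let N = A − (-5)·I. Computing rank(N^1) = 3, rank(N^2) = 1, rank(N^3) = 0; the number of blocks of size ≥ j is rank(N^{j−1}) − rank(N^j), giving [2, 2, 1]. So we have 1 block(s) of size 3, 1 block(s) of size 2 → block sizes [3, 2]

Assembling the blocks gives a Jordan form
J =
  [-5,  1,  0,  0,  0]
  [ 0, -5,  1,  0,  0]
  [ 0,  0, -5,  0,  0]
  [ 0,  0,  0, -5,  1]
  [ 0,  0,  0,  0, -5]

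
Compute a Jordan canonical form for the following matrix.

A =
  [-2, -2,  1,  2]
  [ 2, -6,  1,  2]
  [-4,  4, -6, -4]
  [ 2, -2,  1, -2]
J_2(-4) ⊕ J_1(-4) ⊕ J_1(-4)

The characteristic polynomial is
  det(x·I − A) = x^4 + 16*x^3 + 96*x^2 + 256*x + 256 = (x + 4)^4

Eigenvalues and multiplicities (the geometric multiplicity of λ is n − rank(A − λI), which equals the number of Jordan blocks for λ):
  λ = -4: algebraic multiplicity = 4, geometric multiplicity = 3

Determining the block sizes for each eigenvalue:
  λ = -4: 3 blocks summing to 4 forces exactly one block of size 2 and the rest size 1 → block sizes [2, 1, 1]

Assembling the blocks gives a Jordan form
J =
  [-4,  1,  0,  0]
  [ 0, -4,  0,  0]
  [ 0,  0, -4,  0]
  [ 0,  0,  0, -4]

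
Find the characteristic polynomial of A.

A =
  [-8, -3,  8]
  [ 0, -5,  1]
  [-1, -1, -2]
x^3 + 15*x^2 + 75*x + 125

Expanding det(x·I − A) (e.g. by cofactor expansion or by noting that A is similar to its Jordan form J, which has the same characteristic polynomial as A) gives
  χ_A(x) = x^3 + 15*x^2 + 75*x + 125
which factors as (x + 5)^3. The eigenvalues (with algebraic multiplicities) are λ = -5 with multiplicity 3.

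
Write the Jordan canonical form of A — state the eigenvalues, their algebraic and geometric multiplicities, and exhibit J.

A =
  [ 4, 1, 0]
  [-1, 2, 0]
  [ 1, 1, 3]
J_2(3) ⊕ J_1(3)

The characteristic polynomial is
  det(x·I − A) = x^3 - 9*x^2 + 27*x - 27 = (x - 3)^3

Eigenvalues and multiplicities (the geometric multiplicity of λ is n − rank(A − λI), which equals the number of Jordan blocks for λ):
  λ = 3: algebraic multiplicity = 3, geometric multiplicity = 2

Determining the block sizes for each eigenvalue:
  λ = 3: 2 blocks summing to 3 forces exactly one block of size 2 and the rest size 1 → block sizes [2, 1]

Assembling the blocks gives a Jordan form
J =
  [3, 1, 0]
  [0, 3, 0]
  [0, 0, 3]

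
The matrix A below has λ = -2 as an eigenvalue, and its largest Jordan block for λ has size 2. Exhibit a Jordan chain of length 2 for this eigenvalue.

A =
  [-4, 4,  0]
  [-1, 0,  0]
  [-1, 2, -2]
A Jordan chain for λ = -2 of length 2:
v_1 = (-2, -1, -1)ᵀ
v_2 = (1, 0, 0)ᵀ

Let N = A − (-2)·I. We want v_2 with N^2 v_2 = 0 but N^1 v_2 ≠ 0; then v_{j-1} := N · v_j for j = 2, …, 2.

Pick v_2 = (1, 0, 0)ᵀ.
Then v_1 = N · v_2 = (-2, -1, -1)ᵀ.

Sanity check: (A − (-2)·I) v_1 = (0, 0, 0)ᵀ = 0. ✓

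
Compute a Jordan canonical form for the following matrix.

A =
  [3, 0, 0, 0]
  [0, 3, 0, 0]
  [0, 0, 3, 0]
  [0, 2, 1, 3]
J_2(3) ⊕ J_1(3) ⊕ J_1(3)

The characteristic polynomial is
  det(x·I − A) = x^4 - 12*x^3 + 54*x^2 - 108*x + 81 = (x - 3)^4

Eigenvalues and multiplicities (the geometric multiplicity of λ is n − rank(A − λI), which equals the number of Jordan blocks for λ):
  λ = 3: algebraic multiplicity = 4, geometric multiplicity = 3

Determining the block sizes for each eigenvalue:
  λ = 3: 3 blocks summing to 4 forces exactly one block of size 2 and the rest size 1 → block sizes [2, 1, 1]

Assembling the blocks gives a Jordan form
J =
  [3, 1, 0, 0]
  [0, 3, 0, 0]
  [0, 0, 3, 0]
  [0, 0, 0, 3]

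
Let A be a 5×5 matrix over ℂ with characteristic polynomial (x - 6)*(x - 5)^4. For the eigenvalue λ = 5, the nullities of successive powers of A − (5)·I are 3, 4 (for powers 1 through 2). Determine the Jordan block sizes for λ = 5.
Block sizes for λ = 5: [2, 1, 1]

From the dimensions of kernels of powers, the number of Jordan blocks of size at least j is d_j − d_{j−1} where d_j = dim ker(N^j) (with d_0 = 0). Computing the differences gives [3, 1].
The number of blocks of size exactly k is (#blocks of size ≥ k) − (#blocks of size ≥ k + 1), so the partition is: 2 block(s) of size 1, 1 block(s) of size 2.
In nonincreasing order the block sizes are [2, 1, 1].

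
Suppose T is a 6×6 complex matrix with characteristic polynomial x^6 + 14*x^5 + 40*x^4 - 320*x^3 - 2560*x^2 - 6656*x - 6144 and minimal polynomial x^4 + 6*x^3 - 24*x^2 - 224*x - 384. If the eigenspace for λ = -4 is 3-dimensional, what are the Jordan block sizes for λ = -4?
Block sizes for λ = -4: [3, 1, 1]

Step 1 — from the characteristic polynomial, algebraic multiplicity of λ = -4 is 5. From dim ker(T − (-4)·I) = 3, there are exactly 3 Jordan blocks for λ = -4.
Step 2 — from the minimal polynomial, the factor (x + 4)^3 tells us the largest block for λ = -4 has size 3.
Step 3 — with total size 5, 3 blocks, and largest block 3, the block sizes (in nonincreasing order) are [3, 1, 1].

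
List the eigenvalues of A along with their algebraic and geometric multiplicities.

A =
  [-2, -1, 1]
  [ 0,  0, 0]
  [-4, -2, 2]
λ = 0: alg = 3, geom = 2

Step 1 — factor the characteristic polynomial to read off the algebraic multiplicities:
  χ_A(x) = x^3

Step 2 — compute geometric multiplicities via the rank-nullity identity g(λ) = n − rank(A − λI):
  rank(A − (0)·I) = 1, so dim ker(A − (0)·I) = n − 1 = 2

Summary:
  λ = 0: algebraic multiplicity = 3, geometric multiplicity = 2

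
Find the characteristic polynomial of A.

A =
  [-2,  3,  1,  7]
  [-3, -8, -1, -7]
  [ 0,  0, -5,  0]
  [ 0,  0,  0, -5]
x^4 + 20*x^3 + 150*x^2 + 500*x + 625

Expanding det(x·I − A) (e.g. by cofactor expansion or by noting that A is similar to its Jordan form J, which has the same characteristic polynomial as A) gives
  χ_A(x) = x^4 + 20*x^3 + 150*x^2 + 500*x + 625
which factors as (x + 5)^4. The eigenvalues (with algebraic multiplicities) are λ = -5 with multiplicity 4.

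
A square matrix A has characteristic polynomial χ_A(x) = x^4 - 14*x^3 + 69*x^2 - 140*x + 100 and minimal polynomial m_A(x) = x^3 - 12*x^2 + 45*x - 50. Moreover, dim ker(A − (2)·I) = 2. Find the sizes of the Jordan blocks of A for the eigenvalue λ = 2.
Block sizes for λ = 2: [1, 1]

Step 1 — from the characteristic polynomial, algebraic multiplicity of λ = 2 is 2. From dim ker(A − (2)·I) = 2, there are exactly 2 Jordan blocks for λ = 2.
Step 2 — from the minimal polynomial, the factor (x − 2) tells us the largest block for λ = 2 has size 1.
Step 3 — with total size 2, 2 blocks, and largest block 1, the block sizes (in nonincreasing order) are [1, 1].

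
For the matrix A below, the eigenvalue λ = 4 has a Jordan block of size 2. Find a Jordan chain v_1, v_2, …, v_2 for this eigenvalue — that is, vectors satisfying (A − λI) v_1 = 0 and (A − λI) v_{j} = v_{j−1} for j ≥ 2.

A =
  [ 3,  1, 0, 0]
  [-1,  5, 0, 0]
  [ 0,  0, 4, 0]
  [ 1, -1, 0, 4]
A Jordan chain for λ = 4 of length 2:
v_1 = (-1, -1, 0, 1)ᵀ
v_2 = (1, 0, 0, 0)ᵀ

Let N = A − (4)·I. We want v_2 with N^2 v_2 = 0 but N^1 v_2 ≠ 0; then v_{j-1} := N · v_j for j = 2, …, 2.

Pick v_2 = (1, 0, 0, 0)ᵀ.
Then v_1 = N · v_2 = (-1, -1, 0, 1)ᵀ.

Sanity check: (A − (4)·I) v_1 = (0, 0, 0, 0)ᵀ = 0. ✓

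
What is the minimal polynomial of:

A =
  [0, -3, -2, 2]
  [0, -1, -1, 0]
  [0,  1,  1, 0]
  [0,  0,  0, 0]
x^3

The characteristic polynomial is χ_A(x) = x^4, so the eigenvalues are known. The minimal polynomial is
  m_A(x) = Π_λ (x − λ)^{k_λ}
where k_λ is the size of the *largest* Jordan block for λ (equivalently, the smallest k with (A − λI)^k v = 0 for every generalised eigenvector v of λ).

  λ = 0: largest Jordan block has size 3, contributing (x − 0)^3

So m_A(x) = x^3 = x^3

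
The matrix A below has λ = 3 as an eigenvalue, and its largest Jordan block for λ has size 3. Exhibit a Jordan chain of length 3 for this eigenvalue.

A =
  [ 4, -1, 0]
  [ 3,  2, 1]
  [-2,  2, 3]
A Jordan chain for λ = 3 of length 3:
v_1 = (-2, -2, 4)ᵀ
v_2 = (1, 3, -2)ᵀ
v_3 = (1, 0, 0)ᵀ

Let N = A − (3)·I. We want v_3 with N^3 v_3 = 0 but N^2 v_3 ≠ 0; then v_{j-1} := N · v_j for j = 3, …, 2.

Pick v_3 = (1, 0, 0)ᵀ.
Then v_2 = N · v_3 = (1, 3, -2)ᵀ.
Then v_1 = N · v_2 = (-2, -2, 4)ᵀ.

Sanity check: (A − (3)·I) v_1 = (0, 0, 0)ᵀ = 0. ✓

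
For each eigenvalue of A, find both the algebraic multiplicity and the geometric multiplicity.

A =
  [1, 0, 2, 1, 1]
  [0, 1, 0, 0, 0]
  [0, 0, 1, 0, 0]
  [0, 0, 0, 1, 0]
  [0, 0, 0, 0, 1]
λ = 1: alg = 5, geom = 4

Step 1 — factor the characteristic polynomial to read off the algebraic multiplicities:
  χ_A(x) = (x - 1)^5

Step 2 — compute geometric multiplicities via the rank-nullity identity g(λ) = n − rank(A − λI):
  rank(A − (1)·I) = 1, so dim ker(A − (1)·I) = n − 1 = 4

Summary:
  λ = 1: algebraic multiplicity = 5, geometric multiplicity = 4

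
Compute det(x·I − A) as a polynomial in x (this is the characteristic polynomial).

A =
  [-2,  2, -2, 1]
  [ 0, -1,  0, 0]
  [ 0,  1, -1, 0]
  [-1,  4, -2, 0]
x^4 + 4*x^3 + 6*x^2 + 4*x + 1

Expanding det(x·I − A) (e.g. by cofactor expansion or by noting that A is similar to its Jordan form J, which has the same characteristic polynomial as A) gives
  χ_A(x) = x^4 + 4*x^3 + 6*x^2 + 4*x + 1
which factors as (x + 1)^4. The eigenvalues (with algebraic multiplicities) are λ = -1 with multiplicity 4.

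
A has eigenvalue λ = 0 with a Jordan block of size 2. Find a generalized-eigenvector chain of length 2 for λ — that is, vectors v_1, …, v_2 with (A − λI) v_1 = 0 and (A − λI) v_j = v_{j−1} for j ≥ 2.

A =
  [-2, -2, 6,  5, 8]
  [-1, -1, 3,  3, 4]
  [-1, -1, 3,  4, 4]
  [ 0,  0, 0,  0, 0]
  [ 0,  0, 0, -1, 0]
A Jordan chain for λ = 0 of length 2:
v_1 = (-2, -1, -1, 0, 0)ᵀ
v_2 = (1, 0, 0, 0, 0)ᵀ

Let N = A − (0)·I. We want v_2 with N^2 v_2 = 0 but N^1 v_2 ≠ 0; then v_{j-1} := N · v_j for j = 2, …, 2.

Pick v_2 = (1, 0, 0, 0, 0)ᵀ.
Then v_1 = N · v_2 = (-2, -1, -1, 0, 0)ᵀ.

Sanity check: (A − (0)·I) v_1 = (0, 0, 0, 0, 0)ᵀ = 0. ✓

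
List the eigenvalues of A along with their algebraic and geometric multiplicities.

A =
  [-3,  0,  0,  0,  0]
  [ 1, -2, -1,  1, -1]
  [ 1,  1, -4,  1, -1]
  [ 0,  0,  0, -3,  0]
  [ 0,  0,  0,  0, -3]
λ = -3: alg = 5, geom = 4

Step 1 — factor the characteristic polynomial to read off the algebraic multiplicities:
  χ_A(x) = (x + 3)^5

Step 2 — compute geometric multiplicities via the rank-nullity identity g(λ) = n − rank(A − λI):
  rank(A − (-3)·I) = 1, so dim ker(A − (-3)·I) = n − 1 = 4

Summary:
  λ = -3: algebraic multiplicity = 5, geometric multiplicity = 4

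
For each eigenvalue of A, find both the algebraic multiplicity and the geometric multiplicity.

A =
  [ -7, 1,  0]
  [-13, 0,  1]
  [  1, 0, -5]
λ = -4: alg = 3, geom = 1

Step 1 — factor the characteristic polynomial to read off the algebraic multiplicities:
  χ_A(x) = (x + 4)^3

Step 2 — compute geometric multiplicities via the rank-nullity identity g(λ) = n − rank(A − λI):
  rank(A − (-4)·I) = 2, so dim ker(A − (-4)·I) = n − 2 = 1

Summary:
  λ = -4: algebraic multiplicity = 3, geometric multiplicity = 1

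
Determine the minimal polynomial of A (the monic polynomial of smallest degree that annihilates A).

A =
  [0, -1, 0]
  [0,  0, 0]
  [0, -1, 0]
x^2

The characteristic polynomial is χ_A(x) = x^3, so the eigenvalues are known. The minimal polynomial is
  m_A(x) = Π_λ (x − λ)^{k_λ}
where k_λ is the size of the *largest* Jordan block for λ (equivalently, the smallest k with (A − λI)^k v = 0 for every generalised eigenvector v of λ).

  λ = 0: largest Jordan block has size 2, contributing (x − 0)^2

So m_A(x) = x^2 = x^2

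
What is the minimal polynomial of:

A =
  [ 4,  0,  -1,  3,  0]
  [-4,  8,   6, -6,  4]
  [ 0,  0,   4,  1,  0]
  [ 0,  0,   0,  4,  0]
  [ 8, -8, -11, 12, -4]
x^4 - 12*x^3 + 48*x^2 - 64*x

The characteristic polynomial is χ_A(x) = x*(x - 4)^4, so the eigenvalues are known. The minimal polynomial is
  m_A(x) = Π_λ (x − λ)^{k_λ}
where k_λ is the size of the *largest* Jordan block for λ (equivalently, the smallest k with (A − λI)^k v = 0 for every generalised eigenvector v of λ).

  λ = 0: largest Jordan block has size 1, contributing (x − 0)
  λ = 4: largest Jordan block has size 3, contributing (x − 4)^3

So m_A(x) = x*(x - 4)^3 = x^4 - 12*x^3 + 48*x^2 - 64*x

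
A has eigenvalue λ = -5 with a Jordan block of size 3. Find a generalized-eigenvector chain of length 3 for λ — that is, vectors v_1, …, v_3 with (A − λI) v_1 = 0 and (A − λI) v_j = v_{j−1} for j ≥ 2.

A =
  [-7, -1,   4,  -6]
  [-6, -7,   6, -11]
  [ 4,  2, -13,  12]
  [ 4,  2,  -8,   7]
A Jordan chain for λ = -5 of length 3:
v_1 = (2, 4, -4, -4)ᵀ
v_2 = (-2, -6, 4, 4)ᵀ
v_3 = (1, 0, 0, 0)ᵀ

Let N = A − (-5)·I. We want v_3 with N^3 v_3 = 0 but N^2 v_3 ≠ 0; then v_{j-1} := N · v_j for j = 3, …, 2.

Pick v_3 = (1, 0, 0, 0)ᵀ.
Then v_2 = N · v_3 = (-2, -6, 4, 4)ᵀ.
Then v_1 = N · v_2 = (2, 4, -4, -4)ᵀ.

Sanity check: (A − (-5)·I) v_1 = (0, 0, 0, 0)ᵀ = 0. ✓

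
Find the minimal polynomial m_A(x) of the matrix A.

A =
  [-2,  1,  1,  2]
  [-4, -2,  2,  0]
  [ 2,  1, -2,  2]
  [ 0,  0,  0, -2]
x^3 + 6*x^2 + 12*x + 8

The characteristic polynomial is χ_A(x) = (x + 2)^4, so the eigenvalues are known. The minimal polynomial is
  m_A(x) = Π_λ (x − λ)^{k_λ}
where k_λ is the size of the *largest* Jordan block for λ (equivalently, the smallest k with (A − λI)^k v = 0 for every generalised eigenvector v of λ).

  λ = -2: largest Jordan block has size 3, contributing (x + 2)^3

So m_A(x) = (x + 2)^3 = x^3 + 6*x^2 + 12*x + 8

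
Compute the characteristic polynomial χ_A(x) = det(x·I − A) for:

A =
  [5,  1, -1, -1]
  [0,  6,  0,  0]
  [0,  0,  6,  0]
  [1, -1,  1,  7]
x^4 - 24*x^3 + 216*x^2 - 864*x + 1296

Expanding det(x·I − A) (e.g. by cofactor expansion or by noting that A is similar to its Jordan form J, which has the same characteristic polynomial as A) gives
  χ_A(x) = x^4 - 24*x^3 + 216*x^2 - 864*x + 1296
which factors as (x - 6)^4. The eigenvalues (with algebraic multiplicities) are λ = 6 with multiplicity 4.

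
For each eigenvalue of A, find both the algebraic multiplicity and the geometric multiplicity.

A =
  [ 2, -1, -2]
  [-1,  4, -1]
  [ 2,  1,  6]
λ = 4: alg = 3, geom = 1

Step 1 — factor the characteristic polynomial to read off the algebraic multiplicities:
  χ_A(x) = (x - 4)^3

Step 2 — compute geometric multiplicities via the rank-nullity identity g(λ) = n − rank(A − λI):
  rank(A − (4)·I) = 2, so dim ker(A − (4)·I) = n − 2 = 1

Summary:
  λ = 4: algebraic multiplicity = 3, geometric multiplicity = 1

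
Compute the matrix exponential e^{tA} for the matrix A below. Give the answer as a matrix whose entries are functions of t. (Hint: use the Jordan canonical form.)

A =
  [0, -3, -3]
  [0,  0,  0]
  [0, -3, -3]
e^{tA} =
  [1, -1 + exp(-3*t), -1 + exp(-3*t)]
  [0, 1, 0]
  [0, -1 + exp(-3*t), exp(-3*t)]

Strategy: write A = P · J · P⁻¹ where J is a Jordan canonical form, so e^{tA} = P · e^{tJ} · P⁻¹, and e^{tJ} can be computed block-by-block.

A has Jordan form
J =
  [-3, 0, 0]
  [ 0, 0, 0]
  [ 0, 0, 0]
(up to reordering of blocks).

Per-block formulas:
  For a 1×1 block at λ = 0: exp(t · [0]) = [e^(0t)].
  For a 1×1 block at λ = -3: exp(t · [-3]) = [e^(-3t)].

After assembling e^{tJ} and conjugating by P, we get:

e^{tA} =
  [1, -1 + exp(-3*t), -1 + exp(-3*t)]
  [0, 1, 0]
  [0, -1 + exp(-3*t), exp(-3*t)]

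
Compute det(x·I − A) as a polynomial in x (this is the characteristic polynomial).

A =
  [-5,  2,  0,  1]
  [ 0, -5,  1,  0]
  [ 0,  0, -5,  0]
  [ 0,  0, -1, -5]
x^4 + 20*x^3 + 150*x^2 + 500*x + 625

Expanding det(x·I − A) (e.g. by cofactor expansion or by noting that A is similar to its Jordan form J, which has the same characteristic polynomial as A) gives
  χ_A(x) = x^4 + 20*x^3 + 150*x^2 + 500*x + 625
which factors as (x + 5)^4. The eigenvalues (with algebraic multiplicities) are λ = -5 with multiplicity 4.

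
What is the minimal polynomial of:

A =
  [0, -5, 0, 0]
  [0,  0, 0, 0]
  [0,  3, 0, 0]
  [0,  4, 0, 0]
x^2

The characteristic polynomial is χ_A(x) = x^4, so the eigenvalues are known. The minimal polynomial is
  m_A(x) = Π_λ (x − λ)^{k_λ}
where k_λ is the size of the *largest* Jordan block for λ (equivalently, the smallest k with (A − λI)^k v = 0 for every generalised eigenvector v of λ).

  λ = 0: largest Jordan block has size 2, contributing (x − 0)^2

So m_A(x) = x^2 = x^2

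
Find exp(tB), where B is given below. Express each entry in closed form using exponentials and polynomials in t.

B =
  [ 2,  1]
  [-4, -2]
e^{tB} =
  [2*t + 1, t]
  [-4*t, 1 - 2*t]

Strategy: write B = P · J · P⁻¹ where J is a Jordan canonical form, so e^{tB} = P · e^{tJ} · P⁻¹, and e^{tJ} can be computed block-by-block.

B has Jordan form
J =
  [0, 1]
  [0, 0]
(up to reordering of blocks).

Per-block formulas:
  For a 2×2 Jordan block J_2(0): exp(t · J_2(0)) = e^(0t)·(I + t·N), where N is the 2×2 nilpotent shift.

After assembling e^{tJ} and conjugating by P, we get:

e^{tB} =
  [2*t + 1, t]
  [-4*t, 1 - 2*t]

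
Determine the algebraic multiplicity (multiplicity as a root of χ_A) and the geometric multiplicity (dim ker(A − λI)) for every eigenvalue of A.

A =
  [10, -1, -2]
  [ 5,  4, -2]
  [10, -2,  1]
λ = 5: alg = 3, geom = 2

Step 1 — factor the characteristic polynomial to read off the algebraic multiplicities:
  χ_A(x) = (x - 5)^3

Step 2 — compute geometric multiplicities via the rank-nullity identity g(λ) = n − rank(A − λI):
  rank(A − (5)·I) = 1, so dim ker(A − (5)·I) = n − 1 = 2

Summary:
  λ = 5: algebraic multiplicity = 3, geometric multiplicity = 2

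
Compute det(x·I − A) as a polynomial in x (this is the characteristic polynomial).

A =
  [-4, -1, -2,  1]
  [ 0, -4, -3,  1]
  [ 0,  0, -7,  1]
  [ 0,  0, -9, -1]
x^4 + 16*x^3 + 96*x^2 + 256*x + 256

Expanding det(x·I − A) (e.g. by cofactor expansion or by noting that A is similar to its Jordan form J, which has the same characteristic polynomial as A) gives
  χ_A(x) = x^4 + 16*x^3 + 96*x^2 + 256*x + 256
which factors as (x + 4)^4. The eigenvalues (with algebraic multiplicities) are λ = -4 with multiplicity 4.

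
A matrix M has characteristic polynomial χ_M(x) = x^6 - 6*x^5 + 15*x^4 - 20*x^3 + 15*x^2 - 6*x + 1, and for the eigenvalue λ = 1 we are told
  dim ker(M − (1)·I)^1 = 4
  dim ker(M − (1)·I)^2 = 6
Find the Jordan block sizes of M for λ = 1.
Block sizes for λ = 1: [2, 2, 1, 1]

From the dimensions of kernels of powers, the number of Jordan blocks of size at least j is d_j − d_{j−1} where d_j = dim ker(N^j) (with d_0 = 0). Computing the differences gives [4, 2].
The number of blocks of size exactly k is (#blocks of size ≥ k) − (#blocks of size ≥ k + 1), so the partition is: 2 block(s) of size 1, 2 block(s) of size 2.
In nonincreasing order the block sizes are [2, 2, 1, 1].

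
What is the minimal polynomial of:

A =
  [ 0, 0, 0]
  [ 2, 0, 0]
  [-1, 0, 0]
x^2

The characteristic polynomial is χ_A(x) = x^3, so the eigenvalues are known. The minimal polynomial is
  m_A(x) = Π_λ (x − λ)^{k_λ}
where k_λ is the size of the *largest* Jordan block for λ (equivalently, the smallest k with (A − λI)^k v = 0 for every generalised eigenvector v of λ).

  λ = 0: largest Jordan block has size 2, contributing (x − 0)^2

So m_A(x) = x^2 = x^2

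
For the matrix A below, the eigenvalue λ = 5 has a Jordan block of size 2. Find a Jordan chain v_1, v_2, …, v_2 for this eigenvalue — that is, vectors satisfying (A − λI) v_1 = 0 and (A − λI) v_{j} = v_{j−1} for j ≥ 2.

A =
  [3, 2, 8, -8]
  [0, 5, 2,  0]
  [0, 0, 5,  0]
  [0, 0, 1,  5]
A Jordan chain for λ = 5 of length 2:
v_1 = (-2, 2, 0, 1)ᵀ
v_2 = (5, 0, 1, 0)ᵀ

Let N = A − (5)·I. We want v_2 with N^2 v_2 = 0 but N^1 v_2 ≠ 0; then v_{j-1} := N · v_j for j = 2, …, 2.

Pick v_2 = (5, 0, 1, 0)ᵀ.
Then v_1 = N · v_2 = (-2, 2, 0, 1)ᵀ.

Sanity check: (A − (5)·I) v_1 = (0, 0, 0, 0)ᵀ = 0. ✓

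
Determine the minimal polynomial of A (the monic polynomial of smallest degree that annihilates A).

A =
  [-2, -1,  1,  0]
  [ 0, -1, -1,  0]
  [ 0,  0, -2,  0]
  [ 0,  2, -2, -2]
x^2 + 3*x + 2

The characteristic polynomial is χ_A(x) = (x + 1)*(x + 2)^3, so the eigenvalues are known. The minimal polynomial is
  m_A(x) = Π_λ (x − λ)^{k_λ}
where k_λ is the size of the *largest* Jordan block for λ (equivalently, the smallest k with (A − λI)^k v = 0 for every generalised eigenvector v of λ).

  λ = -2: largest Jordan block has size 1, contributing (x + 2)
  λ = -1: largest Jordan block has size 1, contributing (x + 1)

So m_A(x) = (x + 1)*(x + 2) = x^2 + 3*x + 2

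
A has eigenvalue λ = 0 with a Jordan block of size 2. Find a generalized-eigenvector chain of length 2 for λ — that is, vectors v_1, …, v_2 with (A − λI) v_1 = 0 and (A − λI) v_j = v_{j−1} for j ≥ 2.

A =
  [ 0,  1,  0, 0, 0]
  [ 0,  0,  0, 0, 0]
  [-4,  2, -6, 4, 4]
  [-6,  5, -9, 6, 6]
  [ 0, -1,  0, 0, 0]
A Jordan chain for λ = 0 of length 2:
v_1 = (0, 0, -4, -6, 0)ᵀ
v_2 = (1, 0, 0, 0, 0)ᵀ

Let N = A − (0)·I. We want v_2 with N^2 v_2 = 0 but N^1 v_2 ≠ 0; then v_{j-1} := N · v_j for j = 2, …, 2.

Pick v_2 = (1, 0, 0, 0, 0)ᵀ.
Then v_1 = N · v_2 = (0, 0, -4, -6, 0)ᵀ.

Sanity check: (A − (0)·I) v_1 = (0, 0, 0, 0, 0)ᵀ = 0. ✓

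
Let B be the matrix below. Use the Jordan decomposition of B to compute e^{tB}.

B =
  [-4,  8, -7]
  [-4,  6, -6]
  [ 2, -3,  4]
e^{tB} =
  [-5*t^2*exp(2*t) - 6*t*exp(2*t) + exp(2*t), 5*t^2*exp(2*t)/2 + 8*t*exp(2*t), -10*t^2*exp(2*t) - 7*t*exp(2*t)]
  [-2*t^2*exp(2*t) - 4*t*exp(2*t), t^2*exp(2*t) + 4*t*exp(2*t) + exp(2*t), -4*t^2*exp(2*t) - 6*t*exp(2*t)]
  [2*t^2*exp(2*t) + 2*t*exp(2*t), -t^2*exp(2*t) - 3*t*exp(2*t), 4*t^2*exp(2*t) + 2*t*exp(2*t) + exp(2*t)]

Strategy: write B = P · J · P⁻¹ where J is a Jordan canonical form, so e^{tB} = P · e^{tJ} · P⁻¹, and e^{tJ} can be computed block-by-block.

B has Jordan form
J =
  [2, 1, 0]
  [0, 2, 1]
  [0, 0, 2]
(up to reordering of blocks).

Per-block formulas:
  For a 3×3 Jordan block J_3(2): exp(t · J_3(2)) = e^(2t)·(I + t·N + (t^2/2)·N^2), where N is the 3×3 nilpotent shift.

After assembling e^{tJ} and conjugating by P, we get:

e^{tB} =
  [-5*t^2*exp(2*t) - 6*t*exp(2*t) + exp(2*t), 5*t^2*exp(2*t)/2 + 8*t*exp(2*t), -10*t^2*exp(2*t) - 7*t*exp(2*t)]
  [-2*t^2*exp(2*t) - 4*t*exp(2*t), t^2*exp(2*t) + 4*t*exp(2*t) + exp(2*t), -4*t^2*exp(2*t) - 6*t*exp(2*t)]
  [2*t^2*exp(2*t) + 2*t*exp(2*t), -t^2*exp(2*t) - 3*t*exp(2*t), 4*t^2*exp(2*t) + 2*t*exp(2*t) + exp(2*t)]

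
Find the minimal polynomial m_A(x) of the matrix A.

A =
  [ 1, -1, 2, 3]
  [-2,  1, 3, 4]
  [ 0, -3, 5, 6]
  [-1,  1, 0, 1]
x^3 - 6*x^2 + 12*x - 8

The characteristic polynomial is χ_A(x) = (x - 2)^4, so the eigenvalues are known. The minimal polynomial is
  m_A(x) = Π_λ (x − λ)^{k_λ}
where k_λ is the size of the *largest* Jordan block for λ (equivalently, the smallest k with (A − λI)^k v = 0 for every generalised eigenvector v of λ).

  λ = 2: largest Jordan block has size 3, contributing (x − 2)^3

So m_A(x) = (x - 2)^3 = x^3 - 6*x^2 + 12*x - 8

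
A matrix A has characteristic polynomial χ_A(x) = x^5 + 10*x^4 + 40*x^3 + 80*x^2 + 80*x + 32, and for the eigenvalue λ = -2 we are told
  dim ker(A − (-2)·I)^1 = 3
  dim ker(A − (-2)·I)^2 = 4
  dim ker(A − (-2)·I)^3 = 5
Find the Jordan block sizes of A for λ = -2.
Block sizes for λ = -2: [3, 1, 1]

From the dimensions of kernels of powers, the number of Jordan blocks of size at least j is d_j − d_{j−1} where d_j = dim ker(N^j) (with d_0 = 0). Computing the differences gives [3, 1, 1].
The number of blocks of size exactly k is (#blocks of size ≥ k) − (#blocks of size ≥ k + 1), so the partition is: 2 block(s) of size 1, 1 block(s) of size 3.
In nonincreasing order the block sizes are [3, 1, 1].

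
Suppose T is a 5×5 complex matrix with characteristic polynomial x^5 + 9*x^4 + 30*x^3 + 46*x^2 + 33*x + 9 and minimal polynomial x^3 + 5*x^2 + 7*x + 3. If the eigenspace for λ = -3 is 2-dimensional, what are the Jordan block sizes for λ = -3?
Block sizes for λ = -3: [1, 1]

Step 1 — from the characteristic polynomial, algebraic multiplicity of λ = -3 is 2. From dim ker(T − (-3)·I) = 2, there are exactly 2 Jordan blocks for λ = -3.
Step 2 — from the minimal polynomial, the factor (x + 3) tells us the largest block for λ = -3 has size 1.
Step 3 — with total size 2, 2 blocks, and largest block 1, the block sizes (in nonincreasing order) are [1, 1].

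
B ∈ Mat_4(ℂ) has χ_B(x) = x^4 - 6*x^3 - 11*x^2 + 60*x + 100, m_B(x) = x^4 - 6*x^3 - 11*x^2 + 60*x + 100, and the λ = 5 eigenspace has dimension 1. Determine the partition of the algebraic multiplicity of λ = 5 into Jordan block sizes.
Block sizes for λ = 5: [2]

Step 1 — from the characteristic polynomial, algebraic multiplicity of λ = 5 is 2. From dim ker(B − (5)·I) = 1, there are exactly 1 Jordan blocks for λ = 5.
Step 2 — from the minimal polynomial, the factor (x − 5)^2 tells us the largest block for λ = 5 has size 2.
Step 3 — with total size 2, 1 blocks, and largest block 2, the block sizes (in nonincreasing order) are [2].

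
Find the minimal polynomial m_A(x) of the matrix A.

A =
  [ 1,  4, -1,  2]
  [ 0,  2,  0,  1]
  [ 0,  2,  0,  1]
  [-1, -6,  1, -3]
x^3

The characteristic polynomial is χ_A(x) = x^4, so the eigenvalues are known. The minimal polynomial is
  m_A(x) = Π_λ (x − λ)^{k_λ}
where k_λ is the size of the *largest* Jordan block for λ (equivalently, the smallest k with (A − λI)^k v = 0 for every generalised eigenvector v of λ).

  λ = 0: largest Jordan block has size 3, contributing (x − 0)^3

So m_A(x) = x^3 = x^3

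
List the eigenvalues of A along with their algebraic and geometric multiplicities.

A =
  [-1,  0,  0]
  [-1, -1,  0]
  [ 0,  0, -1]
λ = -1: alg = 3, geom = 2

Step 1 — factor the characteristic polynomial to read off the algebraic multiplicities:
  χ_A(x) = (x + 1)^3

Step 2 — compute geometric multiplicities via the rank-nullity identity g(λ) = n − rank(A − λI):
  rank(A − (-1)·I) = 1, so dim ker(A − (-1)·I) = n − 1 = 2

Summary:
  λ = -1: algebraic multiplicity = 3, geometric multiplicity = 2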